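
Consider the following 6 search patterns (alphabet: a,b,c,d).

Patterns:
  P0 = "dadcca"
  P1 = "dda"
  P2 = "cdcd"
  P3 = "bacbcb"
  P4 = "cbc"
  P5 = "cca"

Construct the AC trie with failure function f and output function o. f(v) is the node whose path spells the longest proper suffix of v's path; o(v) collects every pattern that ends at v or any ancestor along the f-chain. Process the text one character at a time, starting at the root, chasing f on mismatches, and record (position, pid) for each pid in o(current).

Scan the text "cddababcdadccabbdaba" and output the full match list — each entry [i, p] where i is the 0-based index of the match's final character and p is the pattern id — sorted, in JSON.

Build:
Trie nodes:
  n0 'ε': b→13 c→9 d→1
  n1 'd': a→2 d→7
  n2 'da': d→3
  n3 'dad': c→4
  n4 'dadc': c→5
  n5 'dadcc': a→6
  n6 'dadcca': ·  [P0 ends]
  n7 'dd': a→8
  n8 'dda': ·  [P1 ends]
  n9 'c': b→19 c→21 d→10
  n10 'cd': c→11
  n11 'cdc': d→12
  n12 'cdcd': ·  [P2 ends]
  n13 'b': a→14
  n14 'ba': c→15
  n15 'bac': b→16
  n16 'bacb': c→17
  n17 'bacbc': b→18
  n18 'bacbcb': ·  [P3 ends]
  n19 'cb': c→20
  n20 'cbc': ·  [P4 ends]
  n21 'cc': a→22
  n22 'cca': ·  [P5 ends]

BFS fail/out derivation:
  fail(1) 'd': from fail(0)=0 chase 'd': 0 ⇒ 0;  out=∅∪out(0)=∅
  fail(9) 'c': from fail(0)=0 chase 'c': 0 ⇒ 0;  out=∅∪out(0)=∅
  fail(13) 'b': from fail(0)=0 chase 'b': 0 ⇒ 0;  out=∅∪out(0)=∅
  fail(2) 'da': from fail(1)=0 chase 'a': 0 ⇒ 0;  out=∅∪out(0)=∅
  fail(7) 'dd': from fail(1)=0 chase 'd': 0 ⇒ 1;  out=∅∪out(1)=∅
  fail(10) 'cd': from fail(9)=0 chase 'd': 0 ⇒ 1;  out=∅∪out(1)=∅
  fail(14) 'ba': from fail(13)=0 chase 'a': 0 ⇒ 0;  out=∅∪out(0)=∅
  fail(19) 'cb': from fail(9)=0 chase 'b': 0 ⇒ 13;  out=∅∪out(13)=∅
  fail(21) 'cc': from fail(9)=0 chase 'c': 0 ⇒ 9;  out=∅∪out(9)=∅
  fail(3) 'dad': from fail(2)=0 chase 'd': 0 ⇒ 1;  out=∅∪out(1)=∅
  fail(8) 'dda': from fail(7)=1 chase 'a': 1 ⇒ 2;  out={1}∪out(2)={1}
  fail(11) 'cdc': from fail(10)=1 chase 'c': 1→0 ⇒ 9;  out=∅∪out(9)=∅
  fail(15) 'bac': from fail(14)=0 chase 'c': 0 ⇒ 9;  out=∅∪out(9)=∅
  fail(20) 'cbc': from fail(19)=13 chase 'c': 13→0 ⇒ 9;  out={4}∪out(9)={4}
  fail(22) 'cca': from fail(21)=9 chase 'a': 9→0 ⇒ 0;  out={5}∪out(0)={5}
  fail(4) 'dadc': from fail(3)=1 chase 'c': 1→0 ⇒ 9;  out=∅∪out(9)=∅
  fail(12) 'cdcd': from fail(11)=9 chase 'd': 9 ⇒ 10;  out={2}∪out(10)={2}
  fail(16) 'bacb': from fail(15)=9 chase 'b': 9 ⇒ 19;  out=∅∪out(19)=∅
  fail(5) 'dadcc': from fail(4)=9 chase 'c': 9 ⇒ 21;  out=∅∪out(21)=∅
  fail(17) 'bacbc': from fail(16)=19 chase 'c': 19 ⇒ 20;  out=∅∪out(20)={4}
  fail(6) 'dadcca': from fail(5)=21 chase 'a': 21 ⇒ 22;  out={0}∪out(22)={0,5}
  fail(18) 'bacbcb': from fail(17)=20 chase 'b': 20→9 ⇒ 19;  out={3}∪out(19)={3}

Run:
[0] read 'c'  n0⇒n9
[1] read 'd'  n9⇒n10
[2] read 'd'  n10⇒n7 ·f
[3] read 'a'  n7⇒n8  emit P1@[1:3]
[4] read 'b'  n8⇒n13 ·f
[5] read 'a'  n13⇒n14
[6] read 'b'  n14⇒n13 ·f
[7] read 'c'  n13⇒n9 ·f
[8] read 'd'  n9⇒n10
[9] read 'a'  n10⇒n2 ·f
[10] read 'd'  n2⇒n3
[11] read 'c'  n3⇒n4
[12] read 'c'  n4⇒n5
[13] read 'a'  n5⇒n6  emit P0@[8:13],P5@[11:13]
[14] read 'b'  n6⇒n13 ·f
[15] read 'b'  n13⇒n13 ·f
[16] read 'd'  n13⇒n1 ·f
[17] read 'a'  n1⇒n2
[18] read 'b'  n2⇒n13 ·f
[19] read 'a'  n13⇒n14

Result: [[3,1],[13,0],[13,5]]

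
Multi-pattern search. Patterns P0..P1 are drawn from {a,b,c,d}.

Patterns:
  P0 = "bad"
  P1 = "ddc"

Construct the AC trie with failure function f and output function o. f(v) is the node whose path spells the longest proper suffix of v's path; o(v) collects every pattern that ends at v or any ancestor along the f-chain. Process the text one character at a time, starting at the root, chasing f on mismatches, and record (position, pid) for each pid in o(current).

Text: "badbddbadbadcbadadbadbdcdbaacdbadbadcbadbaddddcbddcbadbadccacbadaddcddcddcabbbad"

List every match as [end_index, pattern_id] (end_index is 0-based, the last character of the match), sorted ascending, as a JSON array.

Build automaton:
Trie nodes:
  n0 'ε': b→1 d→4
  n1 'b': a→2
  n2 'ba': d→3
  n3 'bad': ·  ←P0
  n4 'd': d→5
  n5 'dd': c→6
  n6 'ddc': ·  ←P1

Failure links (BFS by depth):
  n1('b'): parent n0 fail=0; on 'b' 0 → fail=0;  out ∅∪∅=∅
  n4('d'): parent n0 fail=0; on 'd' 0 → fail=0;  out ∅∪∅=∅
  n2('ba'): parent n1 fail=0; on 'a' 0 → fail=0;  out ∅∪∅=∅
  n5('dd'): parent n4 fail=0; on 'd' 0 → fail=4;  out ∅∪∅=∅
  n3('bad'): parent n2 fail=0; on 'd' 0 → fail=4;  out {0}∪∅={0}
  n6('ddc'): parent n5 fail=4; on 'c' 4→0 → fail=0;  out {1}∪∅={1}

Text stream:
[0] read 'b'  n0⇒n1
[1] read 'a'  n1⇒n2
[2] read 'd'  n2⇒n3  emit P0@[0:2]
[3] read 'b'  n3⇒n1 ·f
[4] read 'd'  n1⇒n4 ·f
[5] read 'd'  n4⇒n5
[6] read 'b'  n5⇒n1 ·f
[7] read 'a'  n1⇒n2
[8] read 'd'  n2⇒n3  emit P0@[6:8]
[9] read 'b'  n3⇒n1 ·f
[10] read 'a'  n1⇒n2
[11] read 'd'  n2⇒n3  emit P0@[9:11]
[12] read 'c'  n3⇒n0 ·f
[13] read 'b'  n0⇒n1
[14] read 'a'  n1⇒n2
[15] read 'd'  n2⇒n3  emit P0@[13:15]
[16] read 'a'  n3⇒n0 ·f
[17] read 'd'  n0⇒n4
[18] read 'b'  n4⇒n1 ·f
[19] read 'a'  n1⇒n2
[20] read 'd'  n2⇒n3  emit P0@[18:20]
[21] read 'b'  n3⇒n1 ·f
[22] read 'd'  n1⇒n4 ·f
[23] read 'c'  n4⇒n0 ·f
[24] read 'd'  n0⇒n4
[25] read 'b'  n4⇒n1 ·f
[26] read 'a'  n1⇒n2
[27] read 'a'  n2⇒n0 ·f
[28] read 'c'  n0⇒n0
[29] read 'd'  n0⇒n4
[30] read 'b'  n4⇒n1 ·f
[31] read 'a'  n1⇒n2
[32] read 'd'  n2⇒n3  emit P0@[30:32]
[33] read 'b'  n3⇒n1 ·f
[34] read 'a'  n1⇒n2
[35] read 'd'  n2⇒n3  emit P0@[33:35]
[36] read 'c'  n3⇒n0 ·f
[37] read 'b'  n0⇒n1
[38] read 'a'  n1⇒n2
[39] read 'd'  n2⇒n3  emit P0@[37:39]
[40] read 'b'  n3⇒n1 ·f
[41] read 'a'  n1⇒n2
[42] read 'd'  n2⇒n3  emit P0@[40:42]
[43] read 'd'  n3⇒n5 ·f
[44] read 'd'  n5⇒n5 ·f
[45] read 'd'  n5⇒n5 ·f
[46] read 'c'  n5⇒n6  emit P1@[44:46]
[47] read 'b'  n6⇒n1 ·f
[48] read 'd'  n1⇒n4 ·f
[49] read 'd'  n4⇒n5
[50] read 'c'  n5⇒n6  emit P1@[48:50]
[51] read 'b'  n6⇒n1 ·f
[52] read 'a'  n1⇒n2
[53] read 'd'  n2⇒n3  emit P0@[51:53]
[54] read 'b'  n3⇒n1 ·f
[55] read 'a'  n1⇒n2
[56] read 'd'  n2⇒n3  emit P0@[54:56]
[57] read 'c'  n3⇒n0 ·f
[58] read 'c'  n0⇒n0
[59] read 'a'  n0⇒n0
[60] read 'c'  n0⇒n0
[61] read 'b'  n0⇒n1
[62] read 'a'  n1⇒n2
[63] read 'd'  n2⇒n3  emit P0@[61:63]
[64] read 'a'  n3⇒n0 ·f
[65] read 'd'  n0⇒n4
[66] read 'd'  n4⇒n5
[67] read 'c'  n5⇒n6  emit P1@[65:67]
[68] read 'd'  n6⇒n4 ·f
[69] read 'd'  n4⇒n5
[70] read 'c'  n5⇒n6  emit P1@[68:70]
[71] read 'd'  n6⇒n4 ·f
[72] read 'd'  n4⇒n5
[73] read 'c'  n5⇒n6  emit P1@[71:73]
[74] read 'a'  n6⇒n0 ·f
[75] read 'b'  n0⇒n1
[76] read 'b'  n1⇒n1 ·f
[77] read 'b'  n1⇒n1 ·f
[78] read 'a'  n1⇒n2
[79] read 'd'  n2⇒n3  emit P0@[77:79]

All matches (sorted): [[2,0],[8,0],[11,0],[15,0],[20,0],[32,0],[35,0],[39,0],[42,0],[46,1],[50,1],[53,0],[56,0],[63,0],[67,1],[70,1],[73,1],[79,0]]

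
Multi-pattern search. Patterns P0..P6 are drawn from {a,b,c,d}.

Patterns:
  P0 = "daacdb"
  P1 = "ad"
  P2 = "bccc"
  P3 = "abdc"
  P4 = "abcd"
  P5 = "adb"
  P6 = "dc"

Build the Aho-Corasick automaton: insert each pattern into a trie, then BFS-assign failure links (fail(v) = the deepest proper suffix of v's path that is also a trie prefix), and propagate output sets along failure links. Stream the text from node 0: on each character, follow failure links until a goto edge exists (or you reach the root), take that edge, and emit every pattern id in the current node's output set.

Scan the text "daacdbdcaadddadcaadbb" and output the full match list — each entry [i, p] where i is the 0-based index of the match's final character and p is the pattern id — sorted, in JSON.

Build automaton:
Trie (insert patterns):
  n0 'ε': a→7 b→9 d→1
  n1 'd': a→2 c→19
  n2 'da': a→3
  n3 'daa': c→4
  n4 'daac': d→5
  n5 'daacd': b→6
  n6 'daacdb': ·  [P0 ends]
  n7 'a': b→13 d→8
  n8 'ad': b→18  [P1 ends]
  n9 'b': c→10
  n10 'bc': c→11
  n11 'bcc': c→12
  n12 'bccc': ·  [P2 ends]
  n13 'ab': c→16 d→14
  n14 'abd': c→15
  n15 'abdc': ·  [P3 ends]
  n16 'abc': d→17
  n17 'abcd': ·  [P4 ends]
  n18 'adb': ·  [P5 ends]
  n19 'dc': ·  [P6 ends]

BFS fail/out derivation:
  fail(1) 'd': from fail(0)=0 chase 'd': 0 ⇒ 0;  out=∅∪out(0)=∅
  fail(7) 'a': from fail(0)=0 chase 'a': 0 ⇒ 0;  out=∅∪out(0)=∅
  fail(9) 'b': from fail(0)=0 chase 'b': 0 ⇒ 0;  out=∅∪out(0)=∅
  fail(2) 'da': from fail(1)=0 chase 'a': 0 ⇒ 7;  out=∅∪out(7)=∅
  fail(8) 'ad': from fail(7)=0 chase 'd': 0 ⇒ 1;  out={1}∪out(1)={1}
  fail(10) 'bc': from fail(9)=0 chase 'c': 0 ⇒ 0;  out=∅∪out(0)=∅
  fail(13) 'ab': from fail(7)=0 chase 'b': 0 ⇒ 9;  out=∅∪out(9)=∅
  fail(19) 'dc': from fail(1)=0 chase 'c': 0 ⇒ 0;  out={6}∪out(0)={6}
  fail(3) 'daa': from fail(2)=7 chase 'a': 7→0 ⇒ 7;  out=∅∪out(7)=∅
  fail(11) 'bcc': from fail(10)=0 chase 'c': 0 ⇒ 0;  out=∅∪out(0)=∅
  fail(14) 'abd': from fail(13)=9 chase 'd': 9→0 ⇒ 1;  out=∅∪out(1)=∅
  fail(16) 'abc': from fail(13)=9 chase 'c': 9 ⇒ 10;  out=∅∪out(10)=∅
  fail(18) 'adb': from fail(8)=1 chase 'b': 1→0 ⇒ 9;  out={5}∪out(9)={5}
  fail(4) 'daac': from fail(3)=7 chase 'c': 7→0 ⇒ 0;  out=∅∪out(0)=∅
  fail(12) 'bccc': from fail(11)=0 chase 'c': 0 ⇒ 0;  out={2}∪out(0)={2}
  fail(15) 'abdc': from fail(14)=1 chase 'c': 1 ⇒ 19;  out={3}∪out(19)={3,6}
  fail(17) 'abcd': from fail(16)=10 chase 'd': 10→0 ⇒ 1;  out={4}∪out(1)={4}
  fail(5) 'daacd': from fail(4)=0 chase 'd': 0 ⇒ 1;  out=∅∪out(1)=∅
  fail(6) 'daacdb': from fail(5)=1 chase 'b': 1→0 ⇒ 9;  out={0}∪out(9)={0}

Text stream:
i=0 'd': node 0→1
i=1 'a': node 1→2
i=2 'a': node 2→3
i=3 'c': node 3→4
i=4 'd': node 4→5
i=5 'b': node 5→6  → match P0@[0:5]
i=6 'd': node 6→1 ·f
i=7 'c': node 1→19  → match P6@[6:7]
i=8 'a': node 19→7 ·f
i=9 'a': node 7→7 ·f
i=10 'd': node 7→8  → match P1@[9:10]
i=11 'd': node 8→1 ·f
i=12 'd': node 1→1 ·f
i=13 'a': node 1→2
i=14 'd': node 2→8 ·f  → match P1@[13:14]
i=15 'c': node 8→19 ·f  → match P6@[14:15]
i=16 'a': node 19→7 ·f
i=17 'a': node 7→7 ·f
i=18 'd': node 7→8  → match P1@[17:18]
i=19 'b': node 8→18  → match P5@[17:19]
i=20 'b': node 18→9 ·f

Matches: [[5,0],[7,6],[10,1],[14,1],[15,6],[18,1],[19,5]]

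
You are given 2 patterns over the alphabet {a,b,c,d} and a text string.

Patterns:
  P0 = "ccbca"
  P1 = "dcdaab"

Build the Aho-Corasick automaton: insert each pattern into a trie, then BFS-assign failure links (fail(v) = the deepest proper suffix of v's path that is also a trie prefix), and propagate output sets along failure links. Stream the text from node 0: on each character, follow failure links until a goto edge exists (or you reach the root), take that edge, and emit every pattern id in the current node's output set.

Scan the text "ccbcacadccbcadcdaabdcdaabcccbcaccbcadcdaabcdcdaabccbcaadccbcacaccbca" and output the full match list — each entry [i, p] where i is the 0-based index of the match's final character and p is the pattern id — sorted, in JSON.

Construct AC machine:
Trie (insert patterns):
  0='ε' goto c→1 d→6
  1='c' goto c→2
  2='cc' goto b→3
  3='ccb' goto c→4
  4='ccbc' goto a→5
  5='ccbca' goto ·  [P0 ends]
  6='d' goto c→7
  7='dc' goto d→8
  8='dcd' goto a→9
  9='dcda' goto a→10
  10='dcdaa' goto b→11
  11='dcdaab' goto ·  [P1 ends]

BFS fail/out derivation:
  n1('c'): parent n0 fail=0; on 'c' 0 → fail=0;  out ∅∪∅=∅
  n6('d'): parent n0 fail=0; on 'd' 0 → fail=0;  out ∅∪∅=∅
  n2('cc'): parent n1 fail=0; on 'c' 0 → fail=1;  out ∅∪∅=∅
  n7('dc'): parent n6 fail=0; on 'c' 0 → fail=1;  out ∅∪∅=∅
  n3('ccb'): parent n2 fail=1; on 'b' 1→0 → fail=0;  out ∅∪∅=∅
  n8('dcd'): parent n7 fail=1; on 'd' 1→0 → fail=6;  out ∅∪∅=∅
  n4('ccbc'): parent n3 fail=0; on 'c' 0 → fail=1;  out ∅∪∅=∅
  n9('dcda'): parent n8 fail=6; on 'a' 6→0 → fail=0;  out ∅∪∅=∅
  n5('ccbca'): parent n4 fail=1; on 'a' 1→0 → fail=0;  out {0}∪∅={0}
  n10('dcdaa'): parent n9 fail=0; on 'a' 0 → fail=0;  out ∅∪∅=∅
  n11('dcdaab'): parent n10 fail=0; on 'b' 0 → fail=0;  out {1}∪∅={1}

Text stream:
i=0 'c': node 0→1
i=1 'c': node 1→2
i=2 'b': node 2→3
i=3 'c': node 3→4
i=4 'a': node 4→5  ** P0@[0:4]
i=5 'c': node 5→1 (fail-walked)
i=6 'a': node 1→0 (fail-walked)
i=7 'd': node 0→6
i=8 'c': node 6→7
i=9 'c': node 7→2 (fail-walked)
i=10 'b': node 2→3
i=11 'c': node 3→4
i=12 'a': node 4→5  ** P0@[8:12]
i=13 'd': node 5→6 (fail-walked)
i=14 'c': node 6→7
i=15 'd': node 7→8
i=16 'a': node 8→9
i=17 'a': node 9→10
i=18 'b': node 10→11  ** P1@[13:18]
i=19 'd': node 11→6 (fail-walked)
i=20 'c': node 6→7
i=21 'd': node 7→8
i=22 'a': node 8→9
i=23 'a': node 9→10
i=24 'b': node 10→11  ** P1@[19:24]
i=25 'c': node 11→1 (fail-walked)
i=26 'c': node 1→2
i=27 'c': node 2→2 (fail-walked)
i=28 'b': node 2→3
i=29 'c': node 3→4
i=30 'a': node 4→5  ** P0@[26:30]
i=31 'c': node 5→1 (fail-walked)
i=32 'c': node 1→2
i=33 'b': node 2→3
i=34 'c': node 3→4
i=35 'a': node 4→5  ** P0@[31:35]
i=36 'd': node 5→6 (fail-walked)
i=37 'c': node 6→7
i=38 'd': node 7→8
i=39 'a': node 8→9
i=40 'a': node 9→10
i=41 'b': node 10→11  ** P1@[36:41]
i=42 'c': node 11→1 (fail-walked)
i=43 'd': node 1→6 (fail-walked)
i=44 'c': node 6→7
i=45 'd': node 7→8
i=46 'a': node 8→9
i=47 'a': node 9→10
i=48 'b': node 10→11  ** P1@[43:48]
i=49 'c': node 11→1 (fail-walked)
i=50 'c': node 1→2
i=51 'b': node 2→3
i=52 'c': node 3→4
i=53 'a': node 4→5  ** P0@[49:53]
i=54 'a': node 5→0 (fail-walked)
i=55 'd': node 0→6
i=56 'c': node 6→7
i=57 'c': node 7→2 (fail-walked)
i=58 'b': node 2→3
i=59 'c': node 3→4
i=60 'a': node 4→5  ** P0@[56:60]
i=61 'c': node 5→1 (fail-walked)
i=62 'a': node 1→0 (fail-walked)
i=63 'c': node 0→1
i=64 'c': node 1→2
i=65 'b': node 2→3
i=66 'c': node 3→4
i=67 'a': node 4→5  ** P0@[63:67]

Result: [[4,0],[12,0],[18,1],[24,1],[30,0],[35,0],[41,1],[48,1],[53,0],[60,0],[67,0]]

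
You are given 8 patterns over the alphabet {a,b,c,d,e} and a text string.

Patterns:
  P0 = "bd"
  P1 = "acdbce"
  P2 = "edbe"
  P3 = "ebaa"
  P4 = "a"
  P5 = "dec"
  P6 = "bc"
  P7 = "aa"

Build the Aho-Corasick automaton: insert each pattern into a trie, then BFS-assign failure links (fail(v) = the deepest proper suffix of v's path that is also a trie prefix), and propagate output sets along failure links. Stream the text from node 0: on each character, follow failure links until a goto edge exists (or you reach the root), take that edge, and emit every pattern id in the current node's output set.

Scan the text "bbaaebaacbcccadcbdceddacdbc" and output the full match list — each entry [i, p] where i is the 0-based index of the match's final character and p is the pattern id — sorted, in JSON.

Build automaton:
Trie nodes:
  0='ε' goto a→3 b→1 d→16 e→9
  1='b' goto c→19 d→2
  2='bd' goto ·  ←P0
  3='a' goto a→20 c→4  ←P4
  4='ac' goto d→5
  5='acd' goto b→6
  6='acdb' goto c→7
  7='acdbc' goto e→8
  8='acdbce' goto ·  ←P1
  9='e' goto b→13 d→10
  10='ed' goto b→11
  11='edb' goto e→12
  12='edbe' goto ·  ←P2
  13='eb' goto a→14
  14='eba' goto a→15
  15='ebaa' goto ·  ←P3
  16='d' goto e→17
  17='de' goto c→18
  18='dec' goto ·  ←P5
  19='bc' goto ·  ←P6
  20='aa' goto ·  ←P7

BFS fail/out derivation:
  fail(1) 'b': from fail(0)=0 chase 'b': 0 ⇒ 0;  out=∅∪out(0)=∅
  fail(3) 'a': from fail(0)=0 chase 'a': 0 ⇒ 0;  out={4}∪out(0)={4}
  fail(9) 'e': from fail(0)=0 chase 'e': 0 ⇒ 0;  out=∅∪out(0)=∅
  fail(16) 'd': from fail(0)=0 chase 'd': 0 ⇒ 0;  out=∅∪out(0)=∅
  fail(2) 'bd': from fail(1)=0 chase 'd': 0 ⇒ 16;  out={0}∪out(16)={0}
  fail(4) 'ac': from fail(3)=0 chase 'c': 0 ⇒ 0;  out=∅∪out(0)=∅
  fail(10) 'ed': from fail(9)=0 chase 'd': 0 ⇒ 16;  out=∅∪out(16)=∅
  fail(13) 'eb': from fail(9)=0 chase 'b': 0 ⇒ 1;  out=∅∪out(1)=∅
  fail(17) 'de': from fail(16)=0 chase 'e': 0 ⇒ 9;  out=∅∪out(9)=∅
  fail(19) 'bc': from fail(1)=0 chase 'c': 0 ⇒ 0;  out={6}∪out(0)={6}
  fail(20) 'aa': from fail(3)=0 chase 'a': 0 ⇒ 3;  out={7}∪out(3)={4,7}
  fail(5) 'acd': from fail(4)=0 chase 'd': 0 ⇒ 16;  out=∅∪out(16)=∅
  fail(11) 'edb': from fail(10)=16 chase 'b': 16→0 ⇒ 1;  out=∅∪out(1)=∅
  fail(14) 'eba': from fail(13)=1 chase 'a': 1→0 ⇒ 3;  out=∅∪out(3)={4}
  fail(18) 'dec': from fail(17)=9 chase 'c': 9→0 ⇒ 0;  out={5}∪out(0)={5}
  fail(6) 'acdb': from fail(5)=16 chase 'b': 16→0 ⇒ 1;  out=∅∪out(1)=∅
  fail(12) 'edbe': from fail(11)=1 chase 'e': 1→0 ⇒ 9;  out={2}∪out(9)={2}
  fail(15) 'ebaa': from fail(14)=3 chase 'a': 3 ⇒ 20;  out={3}∪out(20)={3,4,7}
  fail(7) 'acdbc': from fail(6)=1 chase 'c': 1 ⇒ 19;  out=∅∪out(19)={6}
  fail(8) 'acdbce': from fail(7)=19 chase 'e': 19→0 ⇒ 9;  out={1}∪out(9)={1}

Scan:
pos 0 'b': at 1
pos 1 'b': at 1 (via fail)
pos 2 'a': at 3 (via fail)  emit P4@[2:2]
pos 3 'a': at 20  emit P4@[3:3],P7@[2:3]
pos 4 'e': at 9 (via fail)
pos 5 'b': at 13
pos 6 'a': at 14  emit P4@[6:6]
pos 7 'a': at 15  emit P3@[4:7],P4@[7:7],P7@[6:7]
pos 8 'c': at 4 (via fail)
pos 9 'b': at 1 (via fail)
pos 10 'c': at 19  emit P6@[9:10]
pos 11 'c': at 0 (via fail)
pos 12 'c': at 0
pos 13 'a': at 3  emit P4@[13:13]
pos 14 'd': at 16 (via fail)
pos 15 'c': at 0 (via fail)
pos 16 'b': at 1
pos 17 'd': at 2  emit P0@[16:17]
pos 18 'c': at 0 (via fail)
pos 19 'e': at 9
pos 20 'd': at 10
pos 21 'd': at 16 (via fail)
pos 22 'a': at 3 (via fail)  emit P4@[22:22]
pos 23 'c': at 4
pos 24 'd': at 5
pos 25 'b': at 6
pos 26 'c': at 7  emit P6@[25:26]

Result: [[2,4],[3,4],[3,7],[6,4],[7,3],[7,4],[7,7],[10,6],[13,4],[17,0],[22,4],[26,6]]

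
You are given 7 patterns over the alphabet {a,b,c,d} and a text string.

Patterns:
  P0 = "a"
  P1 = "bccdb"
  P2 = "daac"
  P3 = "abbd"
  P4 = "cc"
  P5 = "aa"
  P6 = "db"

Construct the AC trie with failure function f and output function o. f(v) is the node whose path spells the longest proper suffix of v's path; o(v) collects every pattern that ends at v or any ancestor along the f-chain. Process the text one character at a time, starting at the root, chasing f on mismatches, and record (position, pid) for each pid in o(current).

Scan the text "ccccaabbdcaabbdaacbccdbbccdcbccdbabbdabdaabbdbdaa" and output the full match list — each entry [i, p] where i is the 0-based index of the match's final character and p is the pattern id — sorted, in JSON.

Build automaton:
Trie nodes:
  n0 'ε': a→1 b→2 c→14 d→7
  n1 'a': a→16 b→11  [P0 ends]
  n2 'b': c→3
  n3 'bc': c→4
  n4 'bcc': d→5
  n5 'bccd': b→6
  n6 'bccdb': ·  [P1 ends]
  n7 'd': a→8 b→17
  n8 'da': a→9
  n9 'daa': c→10
  n10 'daac': ·  [P2 ends]
  n11 'ab': b→12
  n12 'abb': d→13
  n13 'abbd': ·  [P3 ends]
  n14 'c': c→15
  n15 'cc': ·  [P4 ends]
  n16 'aa': ·  [P5 ends]
  n17 'db': ·  [P6 ends]

BFS fail/out derivation:
  n1('a'): parent n0 fail=0; on 'a' 0 → fail=0;  out {0}∪∅={0}
  n2('b'): parent n0 fail=0; on 'b' 0 → fail=0;  out ∅∪∅=∅
  n7('d'): parent n0 fail=0; on 'd' 0 → fail=0;  out ∅∪∅=∅
  n14('c'): parent n0 fail=0; on 'c' 0 → fail=0;  out ∅∪∅=∅
  n3('bc'): parent n2 fail=0; on 'c' 0 → fail=14;  out ∅∪∅=∅
  n8('da'): parent n7 fail=0; on 'a' 0 → fail=1;  out ∅∪{0}={0}
  n11('ab'): parent n1 fail=0; on 'b' 0 → fail=2;  out ∅∪∅=∅
  n15('cc'): parent n14 fail=0; on 'c' 0 → fail=14;  out {4}∪∅={4}
  n16('aa'): parent n1 fail=0; on 'a' 0 → fail=1;  out {5}∪{0}={0,5}
  n17('db'): parent n7 fail=0; on 'b' 0 → fail=2;  out {6}∪∅={6}
  n4('bcc'): parent n3 fail=14; on 'c' 14 → fail=15;  out ∅∪{4}={4}
  n9('daa'): parent n8 fail=1; on 'a' 1 → fail=16;  out ∅∪{0,5}={0,5}
  n12('abb'): parent n11 fail=2; on 'b' 2→0 → fail=2;  out ∅∪∅=∅
  n5('bccd'): parent n4 fail=15; on 'd' 15→14→0 → fail=7;  out ∅∪∅=∅
  n10('daac'): parent n9 fail=16; on 'c' 16→1→0 → fail=14;  out {2}∪∅={2}
  n13('abbd'): parent n12 fail=2; on 'd' 2→0 → fail=7;  out {3}∪∅={3}
  n6('bccdb'): parent n5 fail=7; on 'b' 7 → fail=17;  out {1}∪{6}={1,6}

Text stream:
i=0 'c': node 0→14
i=1 'c': node 14→15  → match P4@[0:1]
i=2 'c': node 15→15 ·f  → match P4@[1:2]
i=3 'c': node 15→15 ·f  → match P4@[2:3]
i=4 'a': node 15→1 ·f  → match P0@[4:4]
i=5 'a': node 1→16  → match P0@[5:5],P5@[4:5]
i=6 'b': node 16→11 ·f
i=7 'b': node 11→12
i=8 'd': node 12→13  → match P3@[5:8]
i=9 'c': node 13→14 ·f
i=10 'a': node 14→1 ·f  → match P0@[10:10]
i=11 'a': node 1→16  → match P0@[11:11],P5@[10:11]
i=12 'b': node 16→11 ·f
i=13 'b': node 11→12
i=14 'd': node 12→13  → match P3@[11:14]
i=15 'a': node 13→8 ·f  → match P0@[15:15]
i=16 'a': node 8→9  → match P0@[16:16],P5@[15:16]
i=17 'c': node 9→10  → match P2@[14:17]
i=18 'b': node 10→2 ·f
i=19 'c': node 2→3
i=20 'c': node 3→4  → match P4@[19:20]
i=21 'd': node 4→5
i=22 'b': node 5→6  → match P1@[18:22],P6@[21:22]
i=23 'b': node 6→2 ·f
i=24 'c': node 2→3
i=25 'c': node 3→4  → match P4@[24:25]
i=26 'd': node 4→5
i=27 'c': node 5→14 ·f
i=28 'b': node 14→2 ·f
i=29 'c': node 2→3
i=30 'c': node 3→4  → match P4@[29:30]
i=31 'd': node 4→5
i=32 'b': node 5→6  → match P1@[28:32],P6@[31:32]
i=33 'a': node 6→1 ·f  → match P0@[33:33]
i=34 'b': node 1→11
i=35 'b': node 11→12
i=36 'd': node 12→13  → match P3@[33:36]
i=37 'a': node 13→8 ·f  → match P0@[37:37]
i=38 'b': node 8→11 ·f
i=39 'd': node 11→7 ·f
i=40 'a': node 7→8  → match P0@[40:40]
i=41 'a': node 8→9  → match P0@[41:41],P5@[40:41]
i=42 'b': node 9→11 ·f
i=43 'b': node 11→12
i=44 'd': node 12→13  → match P3@[41:44]
i=45 'b': node 13→17 ·f  → match P6@[44:45]
i=46 'd': node 17→7 ·f
i=47 'a': node 7→8  → match P0@[47:47]
i=48 'a': node 8→9  → match P0@[48:48],P5@[47:48]

Result: [[1,4],[2,4],[3,4],[4,0],[5,0],[5,5],[8,3],[10,0],[11,0],[11,5],[14,3],[15,0],[16,0],[16,5],[17,2],[20,4],[22,1],[22,6],[25,4],[30,4],[32,1],[32,6],[33,0],[36,3],[37,0],[40,0],[41,0],[41,5],[44,3],[45,6],[47,0],[48,0],[48,5]]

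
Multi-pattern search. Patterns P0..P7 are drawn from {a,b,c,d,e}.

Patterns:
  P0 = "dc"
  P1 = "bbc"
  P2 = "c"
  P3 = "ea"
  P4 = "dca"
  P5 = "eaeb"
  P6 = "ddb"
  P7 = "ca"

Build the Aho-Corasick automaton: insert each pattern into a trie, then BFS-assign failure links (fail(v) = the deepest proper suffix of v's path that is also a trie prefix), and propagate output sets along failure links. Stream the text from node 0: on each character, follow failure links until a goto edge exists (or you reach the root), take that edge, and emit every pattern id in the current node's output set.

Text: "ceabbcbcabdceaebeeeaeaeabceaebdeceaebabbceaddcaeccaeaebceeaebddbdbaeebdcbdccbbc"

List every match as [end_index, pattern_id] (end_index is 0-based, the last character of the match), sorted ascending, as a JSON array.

Build automaton:
Trie (insert patterns):
  n0 'ε': b→3 c→6 d→1 e→7
  n1 'd': c→2 d→12
  n2 'dc': a→9  ←P0
  n3 'b': b→4
  n4 'bb': c→5
  n5 'bbc': ·  ←P1
  n6 'c': a→14  ←P2
  n7 'e': a→8
  n8 'ea': e→10  ←P3
  n9 'dca': ·  ←P4
  n10 'eae': b→11
  n11 'eaeb': ·  ←P5
  n12 'dd': b→13
  n13 'ddb': ·  ←P6
  n14 'ca': ·  ←P7

Failure links (BFS by depth):
  fail(1) 'd': from fail(0)=0 chase 'd': 0 ⇒ 0;  out=∅∪out(0)=∅
  fail(3) 'b': from fail(0)=0 chase 'b': 0 ⇒ 0;  out=∅∪out(0)=∅
  fail(6) 'c': from fail(0)=0 chase 'c': 0 ⇒ 0;  out={2}∪out(0)={2}
  fail(7) 'e': from fail(0)=0 chase 'e': 0 ⇒ 0;  out=∅∪out(0)=∅
  fail(2) 'dc': from fail(1)=0 chase 'c': 0 ⇒ 6;  out={0}∪out(6)={0,2}
  fail(4) 'bb': from fail(3)=0 chase 'b': 0 ⇒ 3;  out=∅∪out(3)=∅
  fail(8) 'ea': from fail(7)=0 chase 'a': 0 ⇒ 0;  out={3}∪out(0)={3}
  fail(12) 'dd': from fail(1)=0 chase 'd': 0 ⇒ 1;  out=∅∪out(1)=∅
  fail(14) 'ca': from fail(6)=0 chase 'a': 0 ⇒ 0;  out={7}∪out(0)={7}
  fail(5) 'bbc': from fail(4)=3 chase 'c': 3→0 ⇒ 6;  out={1}∪out(6)={1,2}
  fail(9) 'dca': from fail(2)=6 chase 'a': 6 ⇒ 14;  out={4}∪out(14)={4,7}
  fail(10) 'eae': from fail(8)=0 chase 'e': 0 ⇒ 7;  out=∅∪out(7)=∅
  fail(13) 'ddb': from fail(12)=1 chase 'b': 1→0 ⇒ 3;  out={6}∪out(3)={6}
  fail(11) 'eaeb': from fail(10)=7 chase 'b': 7→0 ⇒ 3;  out={5}∪out(3)={5}

Text stream:
[0] read 'c'  n0⇒n6  ** P2@[0:0]
[1] read 'e'  n6⇒n7 (via fail)
[2] read 'a'  n7⇒n8  ** P3@[1:2]
[3] read 'b'  n8⇒n3 (via fail)
[4] read 'b'  n3⇒n4
[5] read 'c'  n4⇒n5  ** P1@[3:5],P2@[5:5]
[6] read 'b'  n5⇒n3 (via fail)
[7] read 'c'  n3⇒n6 (via fail)  ** P2@[7:7]
[8] read 'a'  n6⇒n14  ** P7@[7:8]
[9] read 'b'  n14⇒n3 (via fail)
[10] read 'd'  n3⇒n1 (via fail)
[11] read 'c'  n1⇒n2  ** P0@[10:11],P2@[11:11]
[12] read 'e'  n2⇒n7 (via fail)
[13] read 'a'  n7⇒n8  ** P3@[12:13]
[14] read 'e'  n8⇒n10
[15] read 'b'  n10⇒n11  ** P5@[12:15]
[16] read 'e'  n11⇒n7 (via fail)
[17] read 'e'  n7⇒n7 (via fail)
[18] read 'e'  n7⇒n7 (via fail)
[19] read 'a'  n7⇒n8  ** P3@[18:19]
[20] read 'e'  n8⇒n10
[21] read 'a'  n10⇒n8 (via fail)  ** P3@[20:21]
[22] read 'e'  n8⇒n10
[23] read 'a'  n10⇒n8 (via fail)  ** P3@[22:23]
[24] read 'b'  n8⇒n3 (via fail)
[25] read 'c'  n3⇒n6 (via fail)  ** P2@[25:25]
[26] read 'e'  n6⇒n7 (via fail)
[27] read 'a'  n7⇒n8  ** P3@[26:27]
[28] read 'e'  n8⇒n10
[29] read 'b'  n10⇒n11  ** P5@[26:29]
[30] read 'd'  n11⇒n1 (via fail)
[31] read 'e'  n1⇒n7 (via fail)
[32] read 'c'  n7⇒n6 (via fail)  ** P2@[32:32]
[33] read 'e'  n6⇒n7 (via fail)
[34] read 'a'  n7⇒n8  ** P3@[33:34]
[35] read 'e'  n8⇒n10
[36] read 'b'  n10⇒n11  ** P5@[33:36]
[37] read 'a'  n11⇒n0 (via fail)
[38] read 'b'  n0⇒n3
[39] read 'b'  n3⇒n4
[40] read 'c'  n4⇒n5  ** P1@[38:40],P2@[40:40]
[41] read 'e'  n5⇒n7 (via fail)
[42] read 'a'  n7⇒n8  ** P3@[41:42]
[43] read 'd'  n8⇒n1 (via fail)
[44] read 'd'  n1⇒n12
[45] read 'c'  n12⇒n2 (via fail)  ** P0@[44:45],P2@[45:45]
[46] read 'a'  n2⇒n9  ** P4@[44:46],P7@[45:46]
[47] read 'e'  n9⇒n7 (via fail)
[48] read 'c'  n7⇒n6 (via fail)  ** P2@[48:48]
[49] read 'c'  n6⇒n6 (via fail)  ** P2@[49:49]
[50] read 'a'  n6⇒n14  ** P7@[49:50]
[51] read 'e'  n14⇒n7 (via fail)
[52] read 'a'  n7⇒n8  ** P3@[51:52]
[53] read 'e'  n8⇒n10
[54] read 'b'  n10⇒n11  ** P5@[51:54]
[55] read 'c'  n11⇒n6 (via fail)  ** P2@[55:55]
[56] read 'e'  n6⇒n7 (via fail)
[57] read 'e'  n7⇒n7 (via fail)
[58] read 'a'  n7⇒n8  ** P3@[57:58]
[59] read 'e'  n8⇒n10
[60] read 'b'  n10⇒n11  ** P5@[57:60]
[61] read 'd'  n11⇒n1 (via fail)
[62] read 'd'  n1⇒n12
[63] read 'b'  n12⇒n13  ** P6@[61:63]
[64] read 'd'  n13⇒n1 (via fail)
[65] read 'b'  n1⇒n3 (via fail)
[66] read 'a'  n3⇒n0 (via fail)
[67] read 'e'  n0⇒n7
[68] read 'e'  n7⇒n7 (via fail)
[69] read 'b'  n7⇒n3 (via fail)
[70] read 'd'  n3⇒n1 (via fail)
[71] read 'c'  n1⇒n2  ** P0@[70:71],P2@[71:71]
[72] read 'b'  n2⇒n3 (via fail)
[73] read 'd'  n3⇒n1 (via fail)
[74] read 'c'  n1⇒n2  ** P0@[73:74],P2@[74:74]
[75] read 'c'  n2⇒n6 (via fail)  ** P2@[75:75]
[76] read 'b'  n6⇒n3 (via fail)
[77] read 'b'  n3⇒n4
[78] read 'c'  n4⇒n5  ** P1@[76:78],P2@[78:78]

All matches (sorted): [[0,2],[2,3],[5,1],[5,2],[7,2],[8,7],[11,0],[11,2],[13,3],[15,5],[19,3],[21,3],[23,3],[25,2],[27,3],[29,5],[32,2],[34,3],[36,5],[40,1],[40,2],[42,3],[45,0],[45,2],[46,4],[46,7],[48,2],[49,2],[50,7],[52,3],[54,5],[55,2],[58,3],[60,5],[63,6],[71,0],[71,2],[74,0],[74,2],[75,2],[78,1],[78,2]]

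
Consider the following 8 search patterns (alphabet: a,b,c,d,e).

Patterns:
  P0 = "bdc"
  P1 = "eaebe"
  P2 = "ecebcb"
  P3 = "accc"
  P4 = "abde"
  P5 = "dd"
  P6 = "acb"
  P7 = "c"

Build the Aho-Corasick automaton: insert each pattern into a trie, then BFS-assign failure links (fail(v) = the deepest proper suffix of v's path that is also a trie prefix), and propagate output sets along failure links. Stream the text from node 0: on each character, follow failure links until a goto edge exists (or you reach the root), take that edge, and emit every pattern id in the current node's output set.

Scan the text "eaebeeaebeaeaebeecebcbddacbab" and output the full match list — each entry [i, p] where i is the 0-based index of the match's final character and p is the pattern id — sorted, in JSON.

Construct AC machine:
Trie (insert patterns):
  n0 'ε': a→14 b→1 c→24 d→21 e→4
  n1 'b': d→2
  n2 'bd': c→3
  n3 'bdc': ·  [P0 ends]
  n4 'e': a→5 c→9
  n5 'ea': e→6
  n6 'eae': b→7
  n7 'eaeb': e→8
  n8 'eaebe': ·  [P1 ends]
  n9 'ec': e→10
  n10 'ece': b→11
  n11 'eceb': c→12
  n12 'ecebc': b→13
  n13 'ecebcb': ·  [P2 ends]
  n14 'a': b→18 c→15
  n15 'ac': b→23 c→16
  n16 'acc': c→17
  n17 'accc': ·  [P3 ends]
  n18 'ab': d→19
  n19 'abd': e→20
  n20 'abde': ·  [P4 ends]
  n21 'd': d→22
  n22 'dd': ·  [P5 ends]
  n23 'acb': ·  [P6 ends]
  n24 'c': ·  [P7 ends]

Failure links (BFS by depth):
  fail(1) 'b': from fail(0)=0 chase 'b': 0 ⇒ 0;  out=∅∪out(0)=∅
  fail(4) 'e': from fail(0)=0 chase 'e': 0 ⇒ 0;  out=∅∪out(0)=∅
  fail(14) 'a': from fail(0)=0 chase 'a': 0 ⇒ 0;  out=∅∪out(0)=∅
  fail(21) 'd': from fail(0)=0 chase 'd': 0 ⇒ 0;  out=∅∪out(0)=∅
  fail(24) 'c': from fail(0)=0 chase 'c': 0 ⇒ 0;  out={7}∪out(0)={7}
  fail(2) 'bd': from fail(1)=0 chase 'd': 0 ⇒ 21;  out=∅∪out(21)=∅
  fail(5) 'ea': from fail(4)=0 chase 'a': 0 ⇒ 14;  out=∅∪out(14)=∅
  fail(9) 'ec': from fail(4)=0 chase 'c': 0 ⇒ 24;  out=∅∪out(24)={7}
  fail(15) 'ac': from fail(14)=0 chase 'c': 0 ⇒ 24;  out=∅∪out(24)={7}
  fail(18) 'ab': from fail(14)=0 chase 'b': 0 ⇒ 1;  out=∅∪out(1)=∅
  fail(22) 'dd': from fail(21)=0 chase 'd': 0 ⇒ 21;  out={5}∪out(21)={5}
  fail(3) 'bdc': from fail(2)=21 chase 'c': 21→0 ⇒ 24;  out={0}∪out(24)={0,7}
  fail(6) 'eae': from fail(5)=14 chase 'e': 14→0 ⇒ 4;  out=∅∪out(4)=∅
  fail(10) 'ece': from fail(9)=24 chase 'e': 24→0 ⇒ 4;  out=∅∪out(4)=∅
  fail(16) 'acc': from fail(15)=24 chase 'c': 24→0 ⇒ 24;  out=∅∪out(24)={7}
  fail(19) 'abd': from fail(18)=1 chase 'd': 1 ⇒ 2;  out=∅∪out(2)=∅
  fail(23) 'acb': from fail(15)=24 chase 'b': 24→0 ⇒ 1;  out={6}∪out(1)={6}
  fail(7) 'eaeb': from fail(6)=4 chase 'b': 4→0 ⇒ 1;  out=∅∪out(1)=∅
  fail(11) 'eceb': from fail(10)=4 chase 'b': 4→0 ⇒ 1;  out=∅∪out(1)=∅
  fail(17) 'accc': from fail(16)=24 chase 'c': 24→0 ⇒ 24;  out={3}∪out(24)={3,7}
  fail(20) 'abde': from fail(19)=2 chase 'e': 2→21→0 ⇒ 4;  out={4}∪out(4)={4}
  fail(8) 'eaebe': from fail(7)=1 chase 'e': 1→0 ⇒ 4;  out={1}∪out(4)={1}
  fail(12) 'ecebc': from fail(11)=1 chase 'c': 1→0 ⇒ 24;  out=∅∪out(24)={7}
  fail(13) 'ecebcb': from fail(12)=24 chase 'b': 24→0 ⇒ 1;  out={2}∪out(1)={2}

Scan:
[0] read 'e'  n0⇒n4
[1] read 'a'  n4⇒n5
[2] read 'e'  n5⇒n6
[3] read 'b'  n6⇒n7
[4] read 'e'  n7⇒n8  emit P1@[0:4]
[5] read 'e'  n8⇒n4 (via fail)
[6] read 'a'  n4⇒n5
[7] read 'e'  n5⇒n6
[8] read 'b'  n6⇒n7
[9] read 'e'  n7⇒n8  emit P1@[5:9]
[10] read 'a'  n8⇒n5 (via fail)
[11] read 'e'  n5⇒n6
[12] read 'a'  n6⇒n5 (via fail)
[13] read 'e'  n5⇒n6
[14] read 'b'  n6⇒n7
[15] read 'e'  n7⇒n8  emit P1@[11:15]
[16] read 'e'  n8⇒n4 (via fail)
[17] read 'c'  n4⇒n9  emit P7@[17:17]
[18] read 'e'  n9⇒n10
[19] read 'b'  n10⇒n11
[20] read 'c'  n11⇒n12  emit P7@[20:20]
[21] read 'b'  n12⇒n13  emit P2@[16:21]
[22] read 'd'  n13⇒n2 (via fail)
[23] read 'd'  n2⇒n22 (via fail)  emit P5@[22:23]
[24] read 'a'  n22⇒n14 (via fail)
[25] read 'c'  n14⇒n15  emit P7@[25:25]
[26] read 'b'  n15⇒n23  emit P6@[24:26]
[27] read 'a'  n23⇒n14 (via fail)
[28] read 'b'  n14⇒n18

Matches: [[4,1],[9,1],[15,1],[17,7],[20,7],[21,2],[23,5],[25,7],[26,6]]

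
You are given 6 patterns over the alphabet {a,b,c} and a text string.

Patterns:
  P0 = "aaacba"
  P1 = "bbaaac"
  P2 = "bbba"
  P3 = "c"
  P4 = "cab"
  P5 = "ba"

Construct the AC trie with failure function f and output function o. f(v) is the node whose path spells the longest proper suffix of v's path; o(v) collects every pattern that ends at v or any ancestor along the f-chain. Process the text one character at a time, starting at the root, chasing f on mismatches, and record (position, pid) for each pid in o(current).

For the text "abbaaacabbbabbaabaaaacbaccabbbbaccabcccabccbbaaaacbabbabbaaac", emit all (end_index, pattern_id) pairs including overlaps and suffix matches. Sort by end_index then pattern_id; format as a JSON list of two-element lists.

Build automaton:
Trie nodes:
  n0 'ε': a→1 b→7 c→15
  n1 'a': a→2
  n2 'aa': a→3
  n3 'aaa': c→4
  n4 'aaac': b→5
  n5 'aaacb': a→6
  n6 'aaacba': ·  [P0 ends]
  n7 'b': a→18 b→8
  n8 'bb': a→9 b→13
  n9 'bba': a→10
  n10 'bbaa': a→11
  n11 'bbaaa': c→12
  n12 'bbaaac': ·  [P1 ends]
  n13 'bbb': a→14
  n14 'bbba': ·  [P2 ends]
  n15 'c': a→16  [P3 ends]
  n16 'ca': b→17
  n17 'cab': ·  [P4 ends]
  n18 'ba': ·  [P5 ends]

Failure links (BFS by depth):
  n1('a'): parent n0 fail=0; on 'a' 0 → fail=0;  out ∅∪∅=∅
  n7('b'): parent n0 fail=0; on 'b' 0 → fail=0;  out ∅∪∅=∅
  n15('c'): parent n0 fail=0; on 'c' 0 → fail=0;  out {3}∪∅={3}
  n2('aa'): parent n1 fail=0; on 'a' 0 → fail=1;  out ∅∪∅=∅
  n8('bb'): parent n7 fail=0; on 'b' 0 → fail=7;  out ∅∪∅=∅
  n16('ca'): parent n15 fail=0; on 'a' 0 → fail=1;  out ∅∪∅=∅
  n18('ba'): parent n7 fail=0; on 'a' 0 → fail=1;  out {5}∪∅={5}
  n3('aaa'): parent n2 fail=1; on 'a' 1 → fail=2;  out ∅∪∅=∅
  n9('bba'): parent n8 fail=7; on 'a' 7 → fail=18;  out ∅∪{5}={5}
  n13('bbb'): parent n8 fail=7; on 'b' 7 → fail=8;  out ∅∪∅=∅
  n17('cab'): parent n16 fail=1; on 'b' 1→0 → fail=7;  out {4}∪∅={4}
  n4('aaac'): parent n3 fail=2; on 'c' 2→1→0 → fail=15;  out ∅∪{3}={3}
  n10('bbaa'): parent n9 fail=18; on 'a' 18→1 → fail=2;  out ∅∪∅=∅
  n14('bbba'): parent n13 fail=8; on 'a' 8 → fail=9;  out {2}∪{5}={2,5}
  n5('aaacb'): parent n4 fail=15; on 'b' 15→0 → fail=7;  out ∅∪∅=∅
  n11('bbaaa'): parent n10 fail=2; on 'a' 2 → fail=3;  out ∅∪∅=∅
  n6('aaacba'): parent n5 fail=7; on 'a' 7 → fail=18;  out {0}∪{5}={0,5}
  n12('bbaaac'): parent n11 fail=3; on 'c' 3 → fail=4;  out {1}∪{3}={1,3}

Run:
[0] read 'a'  n0⇒n1
[1] read 'b'  n1⇒n7 ·f
[2] read 'b'  n7⇒n8
[3] read 'a'  n8⇒n9  ** P5@[2:3]
[4] read 'a'  n9⇒n10
[5] read 'a'  n10⇒n11
[6] read 'c'  n11⇒n12  ** P1@[1:6],P3@[6:6]
[7] read 'a'  n12⇒n16 ·f
[8] read 'b'  n16⇒n17  ** P4@[6:8]
[9] read 'b'  n17⇒n8 ·f
[10] read 'b'  n8⇒n13
[11] read 'a'  n13⇒n14  ** P2@[8:11],P5@[10:11]
[12] read 'b'  n14⇒n7 ·f
[13] read 'b'  n7⇒n8
[14] read 'a'  n8⇒n9  ** P5@[13:14]
[15] read 'a'  n9⇒n10
[16] read 'b'  n10⇒n7 ·f
[17] read 'a'  n7⇒n18  ** P5@[16:17]
[18] read 'a'  n18⇒n2 ·f
[19] read 'a'  n2⇒n3
[20] read 'a'  n3⇒n3 ·f
[21] read 'c'  n3⇒n4  ** P3@[21:21]
[22] read 'b'  n4⇒n5
[23] read 'a'  n5⇒n6  ** P0@[18:23],P5@[22:23]
[24] read 'c'  n6⇒n15 ·f  ** P3@[24:24]
[25] read 'c'  n15⇒n15 ·f  ** P3@[25:25]
[26] read 'a'  n15⇒n16
[27] read 'b'  n16⇒n17  ** P4@[25:27]
[28] read 'b'  n17⇒n8 ·f
[29] read 'b'  n8⇒n13
[30] read 'b'  n13⇒n13 ·f
[31] read 'a'  n13⇒n14  ** P2@[28:31],P5@[30:31]
[32] read 'c'  n14⇒n15 ·f  ** P3@[32:32]
[33] read 'c'  n15⇒n15 ·f  ** P3@[33:33]
[34] read 'a'  n15⇒n16
[35] read 'b'  n16⇒n17  ** P4@[33:35]
[36] read 'c'  n17⇒n15 ·f  ** P3@[36:36]
[37] read 'c'  n15⇒n15 ·f  ** P3@[37:37]
[38] read 'c'  n15⇒n15 ·f  ** P3@[38:38]
[39] read 'a'  n15⇒n16
[40] read 'b'  n16⇒n17  ** P4@[38:40]
[41] read 'c'  n17⇒n15 ·f  ** P3@[41:41]
[42] read 'c'  n15⇒n15 ·f  ** P3@[42:42]
[43] read 'b'  n15⇒n7 ·f
[44] read 'b'  n7⇒n8
[45] read 'a'  n8⇒n9  ** P5@[44:45]
[46] read 'a'  n9⇒n10
[47] read 'a'  n10⇒n11
[48] read 'a'  n11⇒n3 ·f
[49] read 'c'  n3⇒n4  ** P3@[49:49]
[50] read 'b'  n4⇒n5
[51] read 'a'  n5⇒n6  ** P0@[46:51],P5@[50:51]
[52] read 'b'  n6⇒n7 ·f
[53] read 'b'  n7⇒n8
[54] read 'a'  n8⇒n9  ** P5@[53:54]
[55] read 'b'  n9⇒n7 ·f
[56] read 'b'  n7⇒n8
[57] read 'a'  n8⇒n9  ** P5@[56:57]
[58] read 'a'  n9⇒n10
[59] read 'a'  n10⇒n11
[60] read 'c'  n11⇒n12  ** P1@[55:60],P3@[60:60]

Result: [[3,5],[6,1],[6,3],[8,4],[11,2],[11,5],[14,5],[17,5],[21,3],[23,0],[23,5],[24,3],[25,3],[27,4],[31,2],[31,5],[32,3],[33,3],[35,4],[36,3],[37,3],[38,3],[40,4],[41,3],[42,3],[45,5],[49,3],[51,0],[51,5],[54,5],[57,5],[60,1],[60,3]]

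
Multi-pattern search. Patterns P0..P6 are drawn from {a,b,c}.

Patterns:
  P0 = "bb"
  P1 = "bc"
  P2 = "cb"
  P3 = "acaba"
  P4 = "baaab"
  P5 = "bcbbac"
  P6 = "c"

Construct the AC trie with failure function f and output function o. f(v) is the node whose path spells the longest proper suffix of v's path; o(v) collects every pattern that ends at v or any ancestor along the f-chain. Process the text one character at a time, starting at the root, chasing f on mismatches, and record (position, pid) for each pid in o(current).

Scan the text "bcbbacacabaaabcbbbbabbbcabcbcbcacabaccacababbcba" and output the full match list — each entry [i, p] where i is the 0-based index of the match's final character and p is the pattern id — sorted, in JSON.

Build automaton:
Trie nodes:
  0='ε' goto a→6 b→1 c→4
  1='b' goto a→11 b→2 c→3
  2='bb' goto ·  ←P0
  3='bc' goto b→15  ←P1
  4='c' goto b→5  ←P6
  5='cb' goto ·  ←P2
  6='a' goto c→7
  7='ac' goto a→8
  8='aca' goto b→9
  9='acab' goto a→10
  10='acaba' goto ·  ←P3
  11='ba' goto a→12
  12='baa' goto a→13
  13='baaa' goto b→14
  14='baaab' goto ·  ←P4
  15='bcb' goto b→16
  16='bcbb' goto a→17
  17='bcbba' goto c→18
  18='bcbbac' goto ·  ←P5

Failure links (BFS by depth):
  n1('b'): parent n0 fail=0; on 'b' 0 → fail=0;  out ∅∪∅=∅
  n4('c'): parent n0 fail=0; on 'c' 0 → fail=0;  out {6}∪∅={6}
  n6('a'): parent n0 fail=0; on 'a' 0 → fail=0;  out ∅∪∅=∅
  n2('bb'): parent n1 fail=0; on 'b' 0 → fail=1;  out {0}∪∅={0}
  n3('bc'): parent n1 fail=0; on 'c' 0 → fail=4;  out {1}∪{6}={1,6}
  n5('cb'): parent n4 fail=0; on 'b' 0 → fail=1;  out {2}∪∅={2}
  n7('ac'): parent n6 fail=0; on 'c' 0 → fail=4;  out ∅∪{6}={6}
  n11('ba'): parent n1 fail=0; on 'a' 0 → fail=6;  out ∅∪∅=∅
  n8('aca'): parent n7 fail=4; on 'a' 4→0 → fail=6;  out ∅∪∅=∅
  n12('baa'): parent n11 fail=6; on 'a' 6→0 → fail=6;  out ∅∪∅=∅
  n15('bcb'): parent n3 fail=4; on 'b' 4 → fail=5;  out ∅∪{2}={2}
  n9('acab'): parent n8 fail=6; on 'b' 6→0 → fail=1;  out ∅∪∅=∅
  n13('baaa'): parent n12 fail=6; on 'a' 6→0 → fail=6;  out ∅∪∅=∅
  n16('bcbb'): parent n15 fail=5; on 'b' 5→1 → fail=2;  out ∅∪{0}={0}
  n10('acaba'): parent n9 fail=1; on 'a' 1 → fail=11;  out {3}∪∅={3}
  n14('baaab'): parent n13 fail=6; on 'b' 6→0 → fail=1;  out {4}∪∅={4}
  n17('bcbba'): parent n16 fail=2; on 'a' 2→1 → fail=11;  out ∅∪∅=∅
  n18('bcbbac'): parent n17 fail=11; on 'c' 11→6 → fail=7;  out {5}∪{6}={5,6}

Scan:
[0] read 'b'  n0⇒n1
[1] read 'c'  n1⇒n3  emit P1@[0:1],P6@[1:1]
[2] read 'b'  n3⇒n15  emit P2@[1:2]
[3] read 'b'  n15⇒n16  emit P0@[2:3]
[4] read 'a'  n16⇒n17
[5] read 'c'  n17⇒n18  emit P5@[0:5],P6@[5:5]
[6] read 'a'  n18⇒n8 ·f
[7] read 'c'  n8⇒n7 ·f  emit P6@[7:7]
[8] read 'a'  n7⇒n8
[9] read 'b'  n8⇒n9
[10] read 'a'  n9⇒n10  emit P3@[6:10]
[11] read 'a'  n10⇒n12 ·f
[12] read 'a'  n12⇒n13
[13] read 'b'  n13⇒n14  emit P4@[9:13]
[14] read 'c'  n14⇒n3 ·f  emit P1@[13:14],P6@[14:14]
[15] read 'b'  n3⇒n15  emit P2@[14:15]
[16] read 'b'  n15⇒n16  emit P0@[15:16]
[17] read 'b'  n16⇒n2 ·f  emit P0@[16:17]
[18] read 'b'  n2⇒n2 ·f  emit P0@[17:18]
[19] read 'a'  n2⇒n11 ·f
[20] read 'b'  n11⇒n1 ·f
[21] read 'b'  n1⇒n2  emit P0@[20:21]
[22] read 'b'  n2⇒n2 ·f  emit P0@[21:22]
[23] read 'c'  n2⇒n3 ·f  emit P1@[22:23],P6@[23:23]
[24] read 'a'  n3⇒n6 ·f
[25] read 'b'  n6⇒n1 ·f
[26] read 'c'  n1⇒n3  emit P1@[25:26],P6@[26:26]
[27] read 'b'  n3⇒n15  emit P2@[26:27]
[28] read 'c'  n15⇒n3 ·f  emit P1@[27:28],P6@[28:28]
[29] read 'b'  n3⇒n15  emit P2@[28:29]
[30] read 'c'  n15⇒n3 ·f  emit P1@[29:30],P6@[30:30]
[31] read 'a'  n3⇒n6 ·f
[32] read 'c'  n6⇒n7  emit P6@[32:32]
[33] read 'a'  n7⇒n8
[34] read 'b'  n8⇒n9
[35] read 'a'  n9⇒n10  emit P3@[31:35]
[36] read 'c'  n10⇒n7 ·f  emit P6@[36:36]
[37] read 'c'  n7⇒n4 ·f  emit P6@[37:37]
[38] read 'a'  n4⇒n6 ·f
[39] read 'c'  n6⇒n7  emit P6@[39:39]
[40] read 'a'  n7⇒n8
[41] read 'b'  n8⇒n9
[42] read 'a'  n9⇒n10  emit P3@[38:42]
[43] read 'b'  n10⇒n1 ·f
[44] read 'b'  n1⇒n2  emit P0@[43:44]
[45] read 'c'  n2⇒n3 ·f  emit P1@[44:45],P6@[45:45]
[46] read 'b'  n3⇒n15  emit P2@[45:46]
[47] read 'a'  n15⇒n11 ·f

All matches (sorted): [[1,1],[1,6],[2,2],[3,0],[5,5],[5,6],[7,6],[10,3],[13,4],[14,1],[14,6],[15,2],[16,0],[17,0],[18,0],[21,0],[22,0],[23,1],[23,6],[26,1],[26,6],[27,2],[28,1],[28,6],[29,2],[30,1],[30,6],[32,6],[35,3],[36,6],[37,6],[39,6],[42,3],[44,0],[45,1],[45,6],[46,2]]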